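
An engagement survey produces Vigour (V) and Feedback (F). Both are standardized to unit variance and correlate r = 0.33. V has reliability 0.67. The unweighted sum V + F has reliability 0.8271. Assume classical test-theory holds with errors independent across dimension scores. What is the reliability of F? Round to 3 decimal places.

0.870

Var(V+F) = 2 + 2·0.33 = 2.660.
True-score variance = ρ_V + ρ_F + 2·0.33, so 0.8271 = (0.67 + ρ_F + 0.66) / 2.660.
ρ_F = 0.8271·2.660 − 0.67 − 0.66 = 0.870.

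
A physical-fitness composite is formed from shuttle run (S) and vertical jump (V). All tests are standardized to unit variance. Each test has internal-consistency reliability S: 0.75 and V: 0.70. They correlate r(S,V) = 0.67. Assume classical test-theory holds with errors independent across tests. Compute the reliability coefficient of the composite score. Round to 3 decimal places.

0.835

Var(S+V) = 2 + 2·[0.67] = 2 + 1.34 = 3.34.
With uncorrelated errors the cross-covariances are all true-score covariance, so they carry over unchanged; only the diagonal terms shrink to ρᵢσᵢ².
True-score variance = [0.75 + 0.70] + 1.34 = 1.45 + 1.34 = 2.79.
Reliability = 2.79 / 3.34 = 0.835.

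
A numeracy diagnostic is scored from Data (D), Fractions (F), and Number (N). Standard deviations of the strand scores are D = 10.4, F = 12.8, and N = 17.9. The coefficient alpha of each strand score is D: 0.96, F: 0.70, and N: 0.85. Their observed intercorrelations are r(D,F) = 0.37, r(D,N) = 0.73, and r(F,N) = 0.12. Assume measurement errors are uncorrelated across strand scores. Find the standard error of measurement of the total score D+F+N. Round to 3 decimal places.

10.077

Var(total) = 592.41 + 425.291 = 1017.7.
True-score variance = 490.87 + 425.291 = 916.161, so reliability = 0.9002.
Error variance = 1017.7 − 916.161 = 101.54; SEM = √101.54 = 10.077.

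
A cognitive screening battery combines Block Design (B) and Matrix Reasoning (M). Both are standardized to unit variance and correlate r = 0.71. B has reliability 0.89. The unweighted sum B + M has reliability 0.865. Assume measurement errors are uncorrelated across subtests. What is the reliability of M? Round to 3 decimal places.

Var(B+M) = 2 + 2·0.71 = 3.420.
True-score variance = ρ_B + ρ_M + 2·0.71, so 0.865 = (0.89 + ρ_M + 1.42) / 3.420.
ρ_M = 0.865·3.420 − 0.89 − 1.42 = 0.648.

0.648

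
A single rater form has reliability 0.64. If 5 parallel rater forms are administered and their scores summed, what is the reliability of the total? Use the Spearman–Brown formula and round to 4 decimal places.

ρ_k = kρ / (1 + (k−1)ρ) = 5·0.64 / (1 + 4·0.64) = 3.200 / 3.560 = 0.8989.

0.8989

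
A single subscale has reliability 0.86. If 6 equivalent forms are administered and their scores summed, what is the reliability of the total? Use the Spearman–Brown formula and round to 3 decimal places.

ρ_k = kρ / (1 + (k−1)ρ) = 6·0.86 / (1 + 5·0.86) = 5.160 / 5.300 = 0.974.

0.974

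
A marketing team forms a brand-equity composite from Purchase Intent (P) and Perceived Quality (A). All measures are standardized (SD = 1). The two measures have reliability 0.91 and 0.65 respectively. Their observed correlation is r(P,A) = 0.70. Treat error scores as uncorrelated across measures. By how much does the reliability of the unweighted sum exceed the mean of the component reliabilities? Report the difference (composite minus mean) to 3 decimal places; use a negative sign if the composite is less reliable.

Var(sum) = 2 + 1.4 = 3.4; true-score variance = 1.56 + 1.4 = 2.96; composite reliability = 0.8706.
Mean component reliability = 0.7800.
Difference = 0.8706 − 0.7800 = 0.091.

0.091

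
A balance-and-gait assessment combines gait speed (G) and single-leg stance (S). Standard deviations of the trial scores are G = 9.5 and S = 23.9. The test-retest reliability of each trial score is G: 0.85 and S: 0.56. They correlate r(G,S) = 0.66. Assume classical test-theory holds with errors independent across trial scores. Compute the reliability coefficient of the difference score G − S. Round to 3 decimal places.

0.268

Var(G−S) = 9.5² + 23.9² − 2·9.5·23.9·0.66 = 661.46 − 299.706 = 361.754.
With uncorrelated errors the cross-covariances are all true-score covariance, so they carry over unchanged; only the diagonal terms shrink to ρᵢσᵢ².
True-score variance = [9.5²·0.85 + 23.9²·0.56] − 299.706 = 396.59 − 299.706 = 96.8841.
Reliability = 96.8841 / 361.754 = 0.268.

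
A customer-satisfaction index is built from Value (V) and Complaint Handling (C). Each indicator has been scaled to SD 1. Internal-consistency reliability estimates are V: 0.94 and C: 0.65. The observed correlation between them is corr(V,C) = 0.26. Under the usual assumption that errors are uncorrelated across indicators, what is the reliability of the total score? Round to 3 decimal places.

Var(V+C) = 2 + 2·[0.26] = 2 + 0.52 = 2.52.
With uncorrelated errors the cross-covariances are all true-score covariance, so they carry over unchanged; only the diagonal terms shrink to ρᵢσᵢ².
True-score variance = [0.94 + 0.65] + 0.52 = 1.59 + 0.52 = 2.11.
Reliability = 2.11 / 2.52 = 0.837.

0.837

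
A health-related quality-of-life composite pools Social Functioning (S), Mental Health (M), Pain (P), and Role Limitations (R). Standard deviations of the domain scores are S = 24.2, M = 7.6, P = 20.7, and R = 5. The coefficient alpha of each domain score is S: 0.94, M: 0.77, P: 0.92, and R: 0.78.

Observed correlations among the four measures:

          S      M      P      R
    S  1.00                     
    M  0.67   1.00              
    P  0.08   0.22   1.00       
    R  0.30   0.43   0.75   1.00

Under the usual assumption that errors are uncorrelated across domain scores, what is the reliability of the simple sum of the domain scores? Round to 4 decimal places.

0.9497

Var(S+M+P+R) = 24.2² + 7.6² + 20.7² + 5² + 2·[24.2·7.6·0.67 + 24.2·20.7·0.08 + 24.2·5·0.30 + 7.6·20.7·0.22 + 7.6·5·0.43 + 20.7·5·0.75] = 1096.89 + 656.354 = 1753.24.
With uncorrelated errors the cross-covariances are all true-score covariance, so they carry over unchanged; only the diagonal terms shrink to ρᵢσᵢ².
True-score variance = [24.2²·0.94 + 7.6²·0.77 + 20.7²·0.92 + 5²·0.78] + 656.354 = 1008.69 + 656.354 = 1665.04.
Reliability = 1665.04 / 1753.24 = 0.9497.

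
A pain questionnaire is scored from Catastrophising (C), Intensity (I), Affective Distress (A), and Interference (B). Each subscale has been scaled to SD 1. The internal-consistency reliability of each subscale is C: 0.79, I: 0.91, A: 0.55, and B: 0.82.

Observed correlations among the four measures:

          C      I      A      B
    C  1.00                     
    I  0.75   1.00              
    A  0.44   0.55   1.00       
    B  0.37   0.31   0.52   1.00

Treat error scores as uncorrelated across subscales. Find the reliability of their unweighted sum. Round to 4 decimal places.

Var(C+I+A+B) = 4 + 2·[0.75 + 0.44 + 0.37 + 0.55 + 0.31 + 0.52] = 4 + 5.88 = 9.88.
With uncorrelated errors the cross-covariances are all true-score covariance, so they carry over unchanged; only the diagonal terms shrink to ρᵢσᵢ².
True-score variance = [0.79 + 0.91 + 0.55 + 0.82] + 5.88 = 3.07 + 5.88 = 8.95.
Reliability = 8.95 / 9.88 = 0.9059.

0.9059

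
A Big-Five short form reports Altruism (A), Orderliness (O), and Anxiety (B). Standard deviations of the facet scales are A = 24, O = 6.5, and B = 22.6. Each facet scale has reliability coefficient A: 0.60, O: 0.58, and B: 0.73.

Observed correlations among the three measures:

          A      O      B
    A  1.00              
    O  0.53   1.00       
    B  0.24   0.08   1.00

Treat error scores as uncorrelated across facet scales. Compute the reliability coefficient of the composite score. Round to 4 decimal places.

Var(A+O+B) = 24² + 6.5² + 22.6² + 2·[24·6.5·0.53 + 24·22.6·0.24 + 6.5·22.6·0.08] = 1129.01 + 449.216 = 1578.23.
With uncorrelated errors the cross-covariances are all true-score covariance, so they carry over unchanged; only the diagonal terms shrink to ρᵢσᵢ².
True-score variance = [24²·0.60 + 6.5²·0.58 + 22.6²·0.73] + 449.216 = 742.96 + 449.216 = 1192.18.
Reliability = 1192.18 / 1578.23 = 0.7554.

0.7554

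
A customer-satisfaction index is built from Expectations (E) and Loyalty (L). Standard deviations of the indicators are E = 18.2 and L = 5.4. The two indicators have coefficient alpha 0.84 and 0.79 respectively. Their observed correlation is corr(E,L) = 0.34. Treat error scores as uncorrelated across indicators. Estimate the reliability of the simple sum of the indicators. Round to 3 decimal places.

Var(E+L) = 18.2² + 5.4² + 2·[18.2·5.4·0.34] = 360.4 + 66.8304 = 427.23.
With uncorrelated errors the cross-covariances are all true-score covariance, so they carry over unchanged; only the diagonal terms shrink to ρᵢσᵢ².
True-score variance = [18.2²·0.84 + 5.4²·0.79] + 66.8304 = 301.278 + 66.8304 = 368.108.
Reliability = 368.108 / 427.23 = 0.862.

0.862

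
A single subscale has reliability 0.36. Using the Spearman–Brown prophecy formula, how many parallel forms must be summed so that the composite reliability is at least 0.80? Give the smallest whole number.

k ≥ ρ*(1−ρ₁)/(ρ₁(1−ρ*)) = 0.80·0.64 / (0.36·0.20) = 7.111.
Smallest integer k = 8.

8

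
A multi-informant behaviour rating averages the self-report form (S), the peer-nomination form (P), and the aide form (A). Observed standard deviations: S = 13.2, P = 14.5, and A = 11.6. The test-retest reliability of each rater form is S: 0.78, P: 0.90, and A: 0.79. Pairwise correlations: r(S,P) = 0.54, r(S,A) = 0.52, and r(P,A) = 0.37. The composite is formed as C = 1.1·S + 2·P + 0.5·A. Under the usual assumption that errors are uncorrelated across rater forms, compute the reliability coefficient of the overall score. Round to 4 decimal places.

Var(C) = 1.1²·13.2² + 2²·14.5² + 0.5²·11.6² + 2·[2.2·13.2·14.5·0.54 + 0.55·13.2·11.6·0.52 + 14.5·11.6·0.37] = 1085.47 + 666.819 = 1752.29.
With uncorrelated errors the cross-covariances are all true-score covariance, so they carry over unchanged; only the diagonal terms shrink to ρᵢσᵢ².
True-score variance = [1.1²·13.2²·0.78 + 2²·14.5²·0.90 + 0.5²·11.6²·0.79] + 666.819 = 947.923 + 666.819 = 1614.74.
Reliability = 1614.74 / 1752.29 = 0.9215.

0.9215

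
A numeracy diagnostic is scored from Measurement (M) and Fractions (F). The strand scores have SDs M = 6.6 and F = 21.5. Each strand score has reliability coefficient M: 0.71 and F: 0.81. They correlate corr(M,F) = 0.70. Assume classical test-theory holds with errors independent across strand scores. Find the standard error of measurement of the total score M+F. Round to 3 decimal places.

Var(total) = 505.81 + 198.66 = 704.47.
True-score variance = 405.35 + 198.66 = 604.01, so reliability = 0.8574.
Error variance = 704.47 − 604.01 = 100.46; SEM = √100.46 = 10.023.

10.023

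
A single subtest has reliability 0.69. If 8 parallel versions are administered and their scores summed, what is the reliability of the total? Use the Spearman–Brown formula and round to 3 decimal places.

0.947

ρ_k = kρ / (1 + (k−1)ρ) = 8·0.69 / (1 + 7·0.69) = 5.520 / 5.830 = 0.947.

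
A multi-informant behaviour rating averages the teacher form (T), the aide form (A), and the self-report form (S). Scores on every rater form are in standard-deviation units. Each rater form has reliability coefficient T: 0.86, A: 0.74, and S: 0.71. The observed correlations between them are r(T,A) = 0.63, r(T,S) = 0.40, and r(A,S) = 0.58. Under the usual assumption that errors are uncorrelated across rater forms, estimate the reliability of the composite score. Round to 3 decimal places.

0.889

Var(T+A+S) = 3 + 2·[0.63 + 0.40 + 0.58] = 3 + 3.22 = 6.22.
With uncorrelated errors the cross-covariances are all true-score covariance, so they carry over unchanged; only the diagonal terms shrink to ρᵢσᵢ².
True-score variance = [0.86 + 0.74 + 0.71] + 3.22 = 2.31 + 3.22 = 5.53.
Reliability = 5.53 / 6.22 = 0.889.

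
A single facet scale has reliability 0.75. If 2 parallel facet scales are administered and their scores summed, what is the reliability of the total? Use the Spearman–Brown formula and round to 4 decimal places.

ρ_k = kρ / (1 + (k−1)ρ) = 2·0.75 / (1 + 1·0.75) = 1.500 / 1.750 = 0.8571.

0.8571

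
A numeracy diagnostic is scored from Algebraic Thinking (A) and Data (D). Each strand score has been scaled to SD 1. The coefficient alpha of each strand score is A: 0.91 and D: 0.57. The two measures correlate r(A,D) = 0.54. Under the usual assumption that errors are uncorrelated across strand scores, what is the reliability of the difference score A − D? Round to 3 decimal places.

0.435

Var(A−D) = 1 + 1 − 2·0.54 = 2 − 1.08 = 0.92.
Because errors are independent across components, Cov(Tᵢ,Tⱼ) = Cov(Xᵢ,Xⱼ); the off-diagonal part of the true-score variance is the same as above.
True-score variance = [0.91 + 0.57] − 1.08 = 1.48 − 1.08 = 0.4.
Reliability = 0.4 / 0.92 = 0.435.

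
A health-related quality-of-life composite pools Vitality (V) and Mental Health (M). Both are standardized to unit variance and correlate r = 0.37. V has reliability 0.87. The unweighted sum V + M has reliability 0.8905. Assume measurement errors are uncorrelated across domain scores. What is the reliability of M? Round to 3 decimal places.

0.830

Var(V+M) = 2 + 2·0.37 = 2.740.
True-score variance = ρ_V + ρ_M + 2·0.37, so 0.8905 = (0.87 + ρ_M + 0.74) / 2.740.
ρ_M = 0.8905·2.740 − 0.87 − 0.74 = 0.830.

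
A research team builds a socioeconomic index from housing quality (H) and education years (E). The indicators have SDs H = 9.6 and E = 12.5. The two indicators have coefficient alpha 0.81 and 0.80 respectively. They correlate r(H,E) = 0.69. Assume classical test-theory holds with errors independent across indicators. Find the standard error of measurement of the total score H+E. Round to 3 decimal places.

6.983

Var(total) = 248.41 + 165.6 = 414.01.
True-score variance = 199.65 + 165.6 = 365.25, so reliability = 0.8822.
Error variance = 414.01 − 365.25 = 48.7604; SEM = √48.7604 = 6.983.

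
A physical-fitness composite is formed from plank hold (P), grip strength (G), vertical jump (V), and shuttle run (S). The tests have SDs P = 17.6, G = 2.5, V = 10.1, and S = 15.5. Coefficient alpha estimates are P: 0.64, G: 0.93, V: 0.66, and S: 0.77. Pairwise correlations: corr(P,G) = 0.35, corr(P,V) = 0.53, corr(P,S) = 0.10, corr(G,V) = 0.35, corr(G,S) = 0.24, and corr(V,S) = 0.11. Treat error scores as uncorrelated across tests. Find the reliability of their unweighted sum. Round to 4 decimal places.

0.7987

Var(P+G+V+S) = 17.6² + 2.5² + 10.1² + 15.5² + 2·[17.6·2.5·0.35 + 17.6·10.1·0.53 + 17.6·15.5·0.10 + 2.5·10.1·0.35 + 2.5·15.5·0.24 + 10.1·15.5·0.11] = 658.27 + 344.502 = 1002.77.
Under uncorrelated errors the observed covariances equal the true-score covariances, so only the own-variance terms attenuate.
True-score variance = [17.6²·0.64 + 2.5²·0.93 + 10.1²·0.66 + 15.5²·0.77] + 344.502 = 456.378 + 344.502 = 800.88.
Reliability = 800.88 / 1002.77 = 0.7987.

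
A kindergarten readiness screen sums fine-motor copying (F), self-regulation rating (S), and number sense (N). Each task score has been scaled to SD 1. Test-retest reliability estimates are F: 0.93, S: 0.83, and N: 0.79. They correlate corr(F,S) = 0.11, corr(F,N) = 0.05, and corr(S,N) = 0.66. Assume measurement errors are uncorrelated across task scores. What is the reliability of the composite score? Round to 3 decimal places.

0.903

Var(F+S+N) = 3 + 2·[0.11 + 0.05 + 0.66] = 3 + 1.64 = 4.64.
Because errors are independent across components, Cov(Tᵢ,Tⱼ) = Cov(Xᵢ,Xⱼ); the off-diagonal part of the true-score variance is the same as above.
True-score variance = [0.93 + 0.83 + 0.79] + 1.64 = 2.55 + 1.64 = 4.19.
Reliability = 4.19 / 4.64 = 0.903.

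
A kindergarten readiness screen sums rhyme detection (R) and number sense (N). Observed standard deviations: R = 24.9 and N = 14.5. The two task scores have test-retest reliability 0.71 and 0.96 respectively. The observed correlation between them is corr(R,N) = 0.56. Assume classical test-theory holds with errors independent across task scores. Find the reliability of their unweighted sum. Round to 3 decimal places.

Var(R+N) = 24.9² + 14.5² + 2·[24.9·14.5·0.56] = 830.26 + 404.376 = 1234.64.
Because errors are independent across components, Cov(Tᵢ,Tⱼ) = Cov(Xᵢ,Xⱼ); the off-diagonal part of the true-score variance is the same as above.
True-score variance = [24.9²·0.71 + 14.5²·0.96] + 404.376 = 642.047 + 404.376 = 1046.42.
Reliability = 1046.42 / 1234.64 = 0.848.

0.848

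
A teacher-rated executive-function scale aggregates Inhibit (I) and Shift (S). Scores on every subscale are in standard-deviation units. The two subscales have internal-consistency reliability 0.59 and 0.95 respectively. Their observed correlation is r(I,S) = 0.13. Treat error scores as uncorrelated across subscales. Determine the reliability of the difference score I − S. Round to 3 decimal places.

0.736

Var(I−S) = 1 + 1 − 2·0.13 = 2 − 0.26 = 1.74.
Under uncorrelated errors the observed covariances equal the true-score covariances, so only the own-variance terms attenuate.
True-score variance = [0.59 + 0.95] − 0.26 = 1.54 − 0.26 = 1.28.
Reliability = 1.28 / 1.74 = 0.736.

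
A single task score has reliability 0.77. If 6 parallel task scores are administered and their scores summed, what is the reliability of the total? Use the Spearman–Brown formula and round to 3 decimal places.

ρ_k = kρ / (1 + (k−1)ρ) = 6·0.77 / (1 + 5·0.77) = 4.620 / 4.850 = 0.953.

0.953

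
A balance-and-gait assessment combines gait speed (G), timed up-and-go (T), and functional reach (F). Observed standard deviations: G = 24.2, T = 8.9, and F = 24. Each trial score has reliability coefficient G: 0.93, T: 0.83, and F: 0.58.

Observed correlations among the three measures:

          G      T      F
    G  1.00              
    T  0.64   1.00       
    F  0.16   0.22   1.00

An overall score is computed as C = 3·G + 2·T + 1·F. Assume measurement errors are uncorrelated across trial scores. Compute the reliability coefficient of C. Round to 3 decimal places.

0.922

Var(C) = 3²·24.2² + 2²·8.9² + 24² + 2·[6·24.2·8.9·0.64 + 3·24.2·24·0.16 + 2·8.9·24·0.22] = 6163.6 + 2399.65 = 8563.25.
With uncorrelated errors the cross-covariances are all true-score covariance, so they carry over unchanged; only the diagonal terms shrink to ρᵢσᵢ².
True-score variance = [3²·24.2²·0.93 + 2²·8.9²·0.83 + 24²·0.58] + 2399.65 = 5498.86 + 2399.65 = 7898.52.
Reliability = 7898.52 / 8563.25 = 0.922.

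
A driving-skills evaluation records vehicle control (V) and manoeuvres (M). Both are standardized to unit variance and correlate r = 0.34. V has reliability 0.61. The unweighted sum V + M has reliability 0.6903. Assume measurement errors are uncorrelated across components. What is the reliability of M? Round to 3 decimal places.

Var(V+M) = 2 + 2·0.34 = 2.680.
True-score variance = ρ_V + ρ_M + 2·0.34, so 0.6903 = (0.61 + ρ_M + 0.68) / 2.680.
ρ_M = 0.6903·2.680 − 0.61 − 0.68 = 0.560.

0.560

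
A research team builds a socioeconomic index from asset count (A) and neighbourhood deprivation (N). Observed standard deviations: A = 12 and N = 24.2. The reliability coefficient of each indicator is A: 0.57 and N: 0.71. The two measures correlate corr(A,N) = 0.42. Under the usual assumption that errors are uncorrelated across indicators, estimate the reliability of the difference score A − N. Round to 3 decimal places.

0.523

Var(A−N) = 12² + 24.2² − 2·12·24.2·0.42 = 729.64 − 243.936 = 485.704.
With uncorrelated errors the cross-covariances are all true-score covariance, so they carry over unchanged; only the diagonal terms shrink to ρᵢσᵢ².
True-score variance = [12²·0.57 + 24.2²·0.71] − 243.936 = 497.884 − 243.936 = 253.948.
Reliability = 253.948 / 485.704 = 0.523.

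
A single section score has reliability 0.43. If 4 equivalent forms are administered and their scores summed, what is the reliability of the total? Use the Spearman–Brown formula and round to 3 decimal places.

ρ_k = kρ / (1 + (k−1)ρ) = 4·0.43 / (1 + 3·0.43) = 1.720 / 2.290 = 0.751.

0.751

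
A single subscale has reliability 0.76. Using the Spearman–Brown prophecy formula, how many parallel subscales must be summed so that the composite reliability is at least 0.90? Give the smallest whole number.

3

k ≥ ρ*(1−ρ₁)/(ρ₁(1−ρ*)) = 0.90·0.24 / (0.76·0.10) = 2.842.
Smallest integer k = 3.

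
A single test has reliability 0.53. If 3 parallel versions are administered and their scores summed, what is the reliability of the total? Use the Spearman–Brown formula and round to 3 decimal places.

ρ_k = kρ / (1 + (k−1)ρ) = 3·0.53 / (1 + 2·0.53) = 1.590 / 2.060 = 0.772.

0.772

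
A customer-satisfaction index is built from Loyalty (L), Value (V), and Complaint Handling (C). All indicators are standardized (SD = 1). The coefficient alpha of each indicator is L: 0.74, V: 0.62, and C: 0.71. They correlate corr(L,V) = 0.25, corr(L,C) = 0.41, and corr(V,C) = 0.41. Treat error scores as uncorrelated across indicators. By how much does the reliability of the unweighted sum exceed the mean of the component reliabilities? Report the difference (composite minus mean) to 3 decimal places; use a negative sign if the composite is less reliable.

Var(sum) = 3 + 2.14 = 5.14; true-score variance = 2.07 + 2.14 = 4.21; composite reliability = 0.8191.
Mean component reliability = 0.6900.
Difference = 0.8191 − 0.6900 = 0.129.

0.129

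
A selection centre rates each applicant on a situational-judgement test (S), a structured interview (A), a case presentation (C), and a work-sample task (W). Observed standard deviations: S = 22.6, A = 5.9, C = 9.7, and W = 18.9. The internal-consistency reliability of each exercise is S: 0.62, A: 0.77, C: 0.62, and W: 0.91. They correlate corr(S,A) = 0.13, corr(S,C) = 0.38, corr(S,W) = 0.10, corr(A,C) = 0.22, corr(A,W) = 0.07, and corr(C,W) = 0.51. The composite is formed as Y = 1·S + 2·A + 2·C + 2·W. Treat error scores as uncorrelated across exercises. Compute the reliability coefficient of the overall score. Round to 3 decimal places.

Var(Y) = 22.6² + 2²·5.9² + 2²·9.7² + 2²·18.9² + 2·[2·22.6·5.9·0.13 + 2·22.6·9.7·0.38 + 2·22.6·18.9·0.10 + 4·5.9·9.7·0.22 + 4·5.9·18.9·0.07 + 4·9.7·18.9·0.51] = 2455.2 + 1484.56 = 3939.76.
With uncorrelated errors the cross-covariances are all true-score covariance, so they carry over unchanged; only the diagonal terms shrink to ρᵢσᵢ².
True-score variance = [22.6²·0.62 + 2²·5.9²·0.77 + 2²·9.7²·0.62 + 2²·18.9²·0.91] + 1484.56 = 1957.47 + 1484.56 = 3442.04.
Reliability = 3442.04 / 3939.76 = 0.874.

0.874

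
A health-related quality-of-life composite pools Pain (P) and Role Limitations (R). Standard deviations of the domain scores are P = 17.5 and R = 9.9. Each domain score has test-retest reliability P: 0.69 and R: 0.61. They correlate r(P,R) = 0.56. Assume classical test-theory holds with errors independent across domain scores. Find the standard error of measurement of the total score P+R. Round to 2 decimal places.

Var(total) = 404.26 + 194.04 = 598.3.
True-score variance = 271.099 + 194.04 = 465.139, so reliability = 0.7774.
Error variance = 598.3 − 465.139 = 133.161; SEM = √133.161 = 11.54.

11.54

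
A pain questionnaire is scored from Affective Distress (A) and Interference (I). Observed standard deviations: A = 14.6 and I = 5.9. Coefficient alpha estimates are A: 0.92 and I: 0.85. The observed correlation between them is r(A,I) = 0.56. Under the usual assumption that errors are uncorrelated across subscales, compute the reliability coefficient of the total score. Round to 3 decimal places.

Var(A+I) = 14.6² + 5.9² + 2·[14.6·5.9·0.56] = 247.97 + 96.4768 = 344.447.
Under uncorrelated errors the observed covariances equal the true-score covariances, so only the own-variance terms attenuate.
True-score variance = [14.6²·0.92 + 5.9²·0.85] + 96.4768 = 225.696 + 96.4768 = 322.173.
Reliability = 322.173 / 344.447 = 0.935.

0.935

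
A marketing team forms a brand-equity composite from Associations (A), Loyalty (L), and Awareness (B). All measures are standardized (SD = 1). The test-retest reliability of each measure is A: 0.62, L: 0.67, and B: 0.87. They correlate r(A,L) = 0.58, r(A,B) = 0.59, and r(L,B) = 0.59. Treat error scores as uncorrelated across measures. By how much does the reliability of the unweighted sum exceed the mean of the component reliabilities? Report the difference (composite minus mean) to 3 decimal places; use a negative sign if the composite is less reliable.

Var(sum) = 3 + 3.52 = 6.52; true-score variance = 2.16 + 3.52 = 5.68; composite reliability = 0.8712.
Mean component reliability = 0.7200.
Difference = 0.8712 − 0.7200 = 0.151.

0.151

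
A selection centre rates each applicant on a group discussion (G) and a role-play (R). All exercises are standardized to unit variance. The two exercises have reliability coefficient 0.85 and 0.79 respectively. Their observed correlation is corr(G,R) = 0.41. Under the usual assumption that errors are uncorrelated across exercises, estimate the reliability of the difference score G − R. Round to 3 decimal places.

0.695

Var(G−R) = 1 + 1 − 2·0.41 = 2 − 0.82 = 1.18.
Because errors are independent across components, Cov(Tᵢ,Tⱼ) = Cov(Xᵢ,Xⱼ); the off-diagonal part of the true-score variance is the same as above.
True-score variance = [0.85 + 0.79] − 0.82 = 1.64 − 0.82 = 0.82.
Reliability = 0.82 / 1.18 = 0.695.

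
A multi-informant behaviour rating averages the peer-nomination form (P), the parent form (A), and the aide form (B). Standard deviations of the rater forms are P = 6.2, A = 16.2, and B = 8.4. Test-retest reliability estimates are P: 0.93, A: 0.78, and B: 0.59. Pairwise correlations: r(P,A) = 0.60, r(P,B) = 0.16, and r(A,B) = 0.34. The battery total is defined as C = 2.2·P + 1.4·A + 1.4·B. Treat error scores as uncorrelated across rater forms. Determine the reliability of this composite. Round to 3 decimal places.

Var(C) = 2.2²·6.2² + 1.4²·16.2² + 1.4²·8.4² + 2·[3.08·6.2·16.2·0.60 + 3.08·6.2·8.4·0.16 + 1.96·16.2·8.4·0.34] = 838.73 + 603.924 = 1442.65.
With uncorrelated errors the cross-covariances are all true-score covariance, so they carry over unchanged; only the diagonal terms shrink to ρᵢσᵢ².
True-score variance = [2.2²·6.2²·0.93 + 1.4²·16.2²·0.78 + 1.4²·8.4²·0.59] + 603.924 = 655.84 + 603.924 = 1259.76.
Reliability = 1259.76 / 1442.65 = 0.873.

0.873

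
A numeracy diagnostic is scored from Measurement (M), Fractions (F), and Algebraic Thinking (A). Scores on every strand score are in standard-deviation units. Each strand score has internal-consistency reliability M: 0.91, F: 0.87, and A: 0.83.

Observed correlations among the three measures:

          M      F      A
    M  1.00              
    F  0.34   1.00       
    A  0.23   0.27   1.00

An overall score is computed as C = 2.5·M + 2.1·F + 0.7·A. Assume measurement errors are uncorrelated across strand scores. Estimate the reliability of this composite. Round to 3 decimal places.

0.925

Var(C) = 2.5² + 2.1² + 0.7² + 2·[5.25·0.34 + 1.75·0.23 + 1.47·0.27] = 11.15 + 5.1688 = 16.3188.
With uncorrelated errors the cross-covariances are all true-score covariance, so they carry over unchanged; only the diagonal terms shrink to ρᵢσᵢ².
True-score variance = [2.5²·0.91 + 2.1²·0.87 + 0.7²·0.83] + 5.1688 = 9.9309 + 5.1688 = 15.0997.
Reliability = 15.0997 / 16.3188 = 0.925.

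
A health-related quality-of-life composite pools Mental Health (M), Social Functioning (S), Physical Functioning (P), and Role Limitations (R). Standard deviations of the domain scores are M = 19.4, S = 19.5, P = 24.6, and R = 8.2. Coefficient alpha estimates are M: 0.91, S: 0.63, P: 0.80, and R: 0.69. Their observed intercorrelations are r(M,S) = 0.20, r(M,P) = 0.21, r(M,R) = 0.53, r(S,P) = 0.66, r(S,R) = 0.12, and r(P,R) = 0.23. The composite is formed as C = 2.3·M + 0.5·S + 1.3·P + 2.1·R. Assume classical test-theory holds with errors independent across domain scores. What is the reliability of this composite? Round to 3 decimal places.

0.910

Var(C) = 2.3²·19.4² + 0.5²·19.5² + 1.3²·24.6² + 2.1²·8.2² + 2·[1.15·19.4·19.5·0.20 + 2.99·19.4·24.6·0.21 + 4.83·19.4·8.2·0.53 + 0.65·19.5·24.6·0.66 + 1.05·19.5·8.2·0.12 + 2.73·24.6·8.2·0.23] = 3405.26 + 2292.99 = 5698.25.
Under uncorrelated errors the observed covariances equal the true-score covariances, so only the own-variance terms attenuate.
True-score variance = [2.3²·19.4²·0.91 + 0.5²·19.5²·0.63 + 1.3²·24.6²·0.80 + 2.1²·8.2²·0.69] + 2292.99 = 2894.43 + 2292.99 = 5187.42.
Reliability = 5187.42 / 5698.25 = 0.910.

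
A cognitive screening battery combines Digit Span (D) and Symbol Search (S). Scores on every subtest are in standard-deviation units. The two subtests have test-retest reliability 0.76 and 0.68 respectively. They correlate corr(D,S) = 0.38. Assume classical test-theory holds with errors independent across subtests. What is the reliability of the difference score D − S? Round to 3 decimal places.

Var(D−S) = 1 + 1 − 2·0.38 = 2 − 0.76 = 1.24.
Because errors are independent across components, Cov(Tᵢ,Tⱼ) = Cov(Xᵢ,Xⱼ); the off-diagonal part of the true-score variance is the same as above.
True-score variance = [0.76 + 0.68] − 0.76 = 1.44 − 0.76 = 0.68.
Reliability = 0.68 / 1.24 = 0.548.

0.548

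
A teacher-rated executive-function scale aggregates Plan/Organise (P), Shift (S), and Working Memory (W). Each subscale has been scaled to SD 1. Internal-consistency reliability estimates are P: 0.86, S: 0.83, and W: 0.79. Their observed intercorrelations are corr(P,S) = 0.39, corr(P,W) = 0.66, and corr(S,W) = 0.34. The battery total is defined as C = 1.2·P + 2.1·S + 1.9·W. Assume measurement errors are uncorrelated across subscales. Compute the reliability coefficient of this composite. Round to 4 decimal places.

Var(C) = 1.2² + 2.1² + 1.9² + 2·[2.52·0.39 + 2.28·0.66 + 3.99·0.34] = 9.46 + 7.6884 = 17.1484.
With uncorrelated errors the cross-covariances are all true-score covariance, so they carry over unchanged; only the diagonal terms shrink to ρᵢσᵢ².
True-score variance = [1.2²·0.86 + 2.1²·0.83 + 1.9²·0.79] + 7.6884 = 7.7506 + 7.6884 = 15.439.
Reliability = 15.439 / 17.1484 = 0.9003.

0.9003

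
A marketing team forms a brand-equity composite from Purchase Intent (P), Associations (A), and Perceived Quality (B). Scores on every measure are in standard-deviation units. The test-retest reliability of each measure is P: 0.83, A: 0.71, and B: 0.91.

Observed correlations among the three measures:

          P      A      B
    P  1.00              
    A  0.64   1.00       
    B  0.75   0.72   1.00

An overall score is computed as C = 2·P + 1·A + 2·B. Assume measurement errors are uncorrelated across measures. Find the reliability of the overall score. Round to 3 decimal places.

Var(C) = 2² + 1 + 2² + 2·[2·0.64 + 4·0.75 + 2·0.72] = 9 + 11.44 = 20.44.
Because errors are independent across components, Cov(Tᵢ,Tⱼ) = Cov(Xᵢ,Xⱼ); the off-diagonal part of the true-score variance is the same as above.
True-score variance = [2²·0.83 + 0.71 + 2²·0.91] + 11.44 = 7.67 + 11.44 = 19.11.
Reliability = 19.11 / 20.44 = 0.935.

0.935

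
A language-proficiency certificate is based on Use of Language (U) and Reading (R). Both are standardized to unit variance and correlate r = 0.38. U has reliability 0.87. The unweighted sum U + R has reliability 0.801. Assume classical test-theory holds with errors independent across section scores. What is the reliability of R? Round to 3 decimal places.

0.581

Var(U+R) = 2 + 2·0.38 = 2.760.
True-score variance = ρ_U + ρ_R + 2·0.38, so 0.801 = (0.87 + ρ_R + 0.76) / 2.760.
ρ_R = 0.801·2.760 − 0.87 − 0.76 = 0.581.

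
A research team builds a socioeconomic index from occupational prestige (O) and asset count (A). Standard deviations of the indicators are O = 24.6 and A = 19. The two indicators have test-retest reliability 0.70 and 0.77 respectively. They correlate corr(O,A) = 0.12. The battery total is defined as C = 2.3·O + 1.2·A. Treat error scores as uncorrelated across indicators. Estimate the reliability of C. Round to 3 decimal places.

0.732

Var(C) = 2.3²·24.6² + 1.2²·19² + 2·[2.76·24.6·19·0.12] = 3721.14 + 309.606 = 4030.74.
Under uncorrelated errors the observed covariances equal the true-score covariances, so only the own-variance terms attenuate.
True-score variance = [2.3²·24.6²·0.70 + 1.2²·19²·0.77] + 309.606 = 2641.18 + 309.606 = 2950.79.
Reliability = 2950.79 / 4030.74 = 0.732.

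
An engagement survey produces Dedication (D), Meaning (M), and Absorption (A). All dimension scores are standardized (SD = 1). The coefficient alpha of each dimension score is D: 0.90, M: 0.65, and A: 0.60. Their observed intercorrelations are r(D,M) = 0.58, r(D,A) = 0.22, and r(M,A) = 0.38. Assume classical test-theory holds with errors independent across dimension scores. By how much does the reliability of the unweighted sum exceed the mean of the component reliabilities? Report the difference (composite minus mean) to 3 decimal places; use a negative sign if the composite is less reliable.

0.125

Var(sum) = 3 + 2.36 = 5.36; true-score variance = 2.15 + 2.36 = 4.51; composite reliability = 0.8414.
Mean component reliability = 0.7167.
Difference = 0.8414 − 0.7167 = 0.125.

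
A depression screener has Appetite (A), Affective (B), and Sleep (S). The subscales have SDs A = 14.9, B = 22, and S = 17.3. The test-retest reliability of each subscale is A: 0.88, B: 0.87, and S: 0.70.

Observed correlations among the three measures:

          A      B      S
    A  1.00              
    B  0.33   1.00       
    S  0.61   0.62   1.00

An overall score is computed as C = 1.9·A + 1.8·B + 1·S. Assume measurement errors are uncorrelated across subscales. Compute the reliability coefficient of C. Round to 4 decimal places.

Var(C) = 1.9²·14.9² + 1.8²·22² + 17.3² + 2·[3.42·14.9·22·0.33 + 1.9·14.9·17.3·0.61 + 1.8·22·17.3·0.62] = 2668.91 + 2186.92 = 4855.83.
Because errors are independent across components, Cov(Tᵢ,Tⱼ) = Cov(Xᵢ,Xⱼ); the off-diagonal part of the true-score variance is the same as above.
True-score variance = [1.9²·14.9²·0.88 + 1.8²·22²·0.87 + 17.3²·0.70] + 2186.92 = 2279.08 + 2186.92 = 4466.
Reliability = 4466 / 4855.83 = 0.9197.

0.9197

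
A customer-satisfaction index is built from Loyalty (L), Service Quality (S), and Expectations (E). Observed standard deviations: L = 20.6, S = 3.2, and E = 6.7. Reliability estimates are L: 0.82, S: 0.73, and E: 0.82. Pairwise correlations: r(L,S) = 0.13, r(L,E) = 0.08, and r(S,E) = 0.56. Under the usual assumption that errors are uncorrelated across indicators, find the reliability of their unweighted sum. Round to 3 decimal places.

Var(L+S+E) = 20.6² + 3.2² + 6.7² + 2·[20.6·3.2·0.13 + 20.6·6.7·0.08 + 3.2·6.7·0.56] = 479.49 + 63.2352 = 542.725.
With uncorrelated errors the cross-covariances are all true-score covariance, so they carry over unchanged; only the diagonal terms shrink to ρᵢσᵢ².
True-score variance = [20.6²·0.82 + 3.2²·0.73 + 6.7²·0.82] + 63.2352 = 392.26 + 63.2352 = 455.495.
Reliability = 455.495 / 542.725 = 0.839.

0.839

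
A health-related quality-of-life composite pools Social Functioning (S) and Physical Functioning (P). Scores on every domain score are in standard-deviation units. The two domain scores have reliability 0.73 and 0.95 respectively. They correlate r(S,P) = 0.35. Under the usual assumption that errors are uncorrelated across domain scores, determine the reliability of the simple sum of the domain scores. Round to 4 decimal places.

0.8815

Var(S+P) = 2 + 2·[0.35] = 2 + 0.7 = 2.7.
Because errors are independent across components, Cov(Tᵢ,Tⱼ) = Cov(Xᵢ,Xⱼ); the off-diagonal part of the true-score variance is the same as above.
True-score variance = [0.73 + 0.95] + 0.7 = 1.68 + 0.7 = 2.38.
Reliability = 2.38 / 2.7 = 0.8815.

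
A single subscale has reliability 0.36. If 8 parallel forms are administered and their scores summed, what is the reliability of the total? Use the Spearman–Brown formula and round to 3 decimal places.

0.818

ρ_k = kρ / (1 + (k−1)ρ) = 8·0.36 / (1 + 7·0.36) = 2.880 / 3.520 = 0.818.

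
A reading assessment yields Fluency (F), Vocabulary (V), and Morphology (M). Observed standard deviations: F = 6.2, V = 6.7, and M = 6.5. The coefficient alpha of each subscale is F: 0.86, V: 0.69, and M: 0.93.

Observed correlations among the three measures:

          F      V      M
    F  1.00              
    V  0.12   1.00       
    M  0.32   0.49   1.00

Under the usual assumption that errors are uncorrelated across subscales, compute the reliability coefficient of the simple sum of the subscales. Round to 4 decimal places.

0.8909

Var(F+V+M) = 6.2² + 6.7² + 6.5² + 2·[6.2·6.7·0.12 + 6.2·6.5·0.32 + 6.7·6.5·0.49] = 125.58 + 78.4406 = 204.021.
Under uncorrelated errors the observed covariances equal the true-score covariances, so only the own-variance terms attenuate.
True-score variance = [6.2²·0.86 + 6.7²·0.69 + 6.5²·0.93] + 78.4406 = 103.325 + 78.4406 = 181.766.
Reliability = 181.766 / 204.021 = 0.8909.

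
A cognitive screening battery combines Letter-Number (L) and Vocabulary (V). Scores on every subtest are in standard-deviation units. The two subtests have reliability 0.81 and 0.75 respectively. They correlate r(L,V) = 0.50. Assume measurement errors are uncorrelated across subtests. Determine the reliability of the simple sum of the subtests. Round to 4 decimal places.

Var(L+V) = 2 + 2·[0.50] = 2 + 1 = 3.
Under uncorrelated errors the observed covariances equal the true-score covariances, so only the own-variance terms attenuate.
True-score variance = [0.81 + 0.75] + 1 = 1.56 + 1 = 2.56.
Reliability = 2.56 / 3 = 0.8533.

0.8533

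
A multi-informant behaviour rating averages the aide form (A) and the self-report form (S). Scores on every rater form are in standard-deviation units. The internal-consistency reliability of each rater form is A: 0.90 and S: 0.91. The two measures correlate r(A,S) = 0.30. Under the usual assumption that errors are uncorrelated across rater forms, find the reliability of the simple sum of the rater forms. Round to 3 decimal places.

0.927

Var(A+S) = 2 + 2·[0.30] = 2 + 0.6 = 2.6.
Because errors are independent across components, Cov(Tᵢ,Tⱼ) = Cov(Xᵢ,Xⱼ); the off-diagonal part of the true-score variance is the same as above.
True-score variance = [0.90 + 0.91] + 0.6 = 1.81 + 0.6 = 2.41.
Reliability = 2.41 / 2.6 = 0.927.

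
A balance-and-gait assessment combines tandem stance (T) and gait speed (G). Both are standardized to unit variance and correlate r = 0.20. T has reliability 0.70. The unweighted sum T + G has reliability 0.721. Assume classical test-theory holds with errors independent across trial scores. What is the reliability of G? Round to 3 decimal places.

Var(T+G) = 2 + 2·0.20 = 2.400.
True-score variance = ρ_T + ρ_G + 2·0.20, so 0.721 = (0.70 + ρ_G + 0.40) / 2.400.
ρ_G = 0.721·2.400 − 0.70 − 0.40 = 0.630.

0.630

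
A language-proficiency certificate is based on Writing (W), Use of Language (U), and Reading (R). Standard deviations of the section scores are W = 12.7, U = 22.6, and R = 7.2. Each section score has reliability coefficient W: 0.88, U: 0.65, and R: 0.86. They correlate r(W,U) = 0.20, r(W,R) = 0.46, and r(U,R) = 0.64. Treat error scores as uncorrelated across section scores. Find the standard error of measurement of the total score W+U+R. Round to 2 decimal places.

Var(total) = 723.89 + 407.214 = 1131.1.
True-score variance = 518.512 + 407.214 = 925.726, so reliability = 0.8184.
Error variance = 1131.1 − 925.726 = 205.378; SEM = √205.378 = 14.33.

14.33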